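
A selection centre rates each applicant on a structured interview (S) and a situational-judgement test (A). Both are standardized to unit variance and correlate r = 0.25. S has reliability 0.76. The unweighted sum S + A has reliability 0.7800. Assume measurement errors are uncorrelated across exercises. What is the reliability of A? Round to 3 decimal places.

0.690

Var(S+A) = 2 + 2·0.25 = 2.500.
True-score variance = ρ_S + ρ_A + 2·0.25, so 0.7800 = (0.76 + ρ_A + 0.50) / 2.500.
ρ_A = 0.7800·2.500 − 0.76 − 0.50 = 0.690.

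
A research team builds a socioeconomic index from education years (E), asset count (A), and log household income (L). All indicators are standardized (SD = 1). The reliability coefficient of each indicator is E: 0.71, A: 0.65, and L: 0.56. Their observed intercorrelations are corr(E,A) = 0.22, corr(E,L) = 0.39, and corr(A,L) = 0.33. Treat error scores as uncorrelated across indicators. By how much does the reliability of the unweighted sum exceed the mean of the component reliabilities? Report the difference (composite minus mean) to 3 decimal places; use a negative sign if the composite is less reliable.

0.139

Var(sum) = 3 + 1.88 = 4.88; true-score variance = 1.92 + 1.88 = 3.8; composite reliability = 0.7787.
Mean component reliability = 0.6400.
Difference = 0.7787 − 0.6400 = 0.139.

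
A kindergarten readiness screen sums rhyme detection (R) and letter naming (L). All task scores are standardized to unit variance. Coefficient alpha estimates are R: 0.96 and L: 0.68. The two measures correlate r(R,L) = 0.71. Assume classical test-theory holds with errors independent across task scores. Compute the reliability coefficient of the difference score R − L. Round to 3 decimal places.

Var(R−L) = 1 + 1 − 2·0.71 = 2 − 1.42 = 0.58.
With uncorrelated errors the cross-covariances are all true-score covariance, so they carry over unchanged; only the diagonal terms shrink to ρᵢσᵢ².
True-score variance = [0.96 + 0.68] − 1.42 = 1.64 − 1.42 = 0.22.
Reliability = 0.22 / 0.58 = 0.379.

0.379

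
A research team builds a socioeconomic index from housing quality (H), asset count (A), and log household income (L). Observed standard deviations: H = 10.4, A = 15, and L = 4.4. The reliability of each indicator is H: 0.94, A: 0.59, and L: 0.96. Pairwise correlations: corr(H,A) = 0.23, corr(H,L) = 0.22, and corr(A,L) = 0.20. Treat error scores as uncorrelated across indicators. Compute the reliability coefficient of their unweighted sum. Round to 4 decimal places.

0.7886

Var(H+A+L) = 10.4² + 15² + 4.4² + 2·[10.4·15·0.23 + 10.4·4.4·0.22 + 15·4.4·0.20] = 352.52 + 118.294 = 470.814.
Because errors are independent across components, Cov(Tᵢ,Tⱼ) = Cov(Xᵢ,Xⱼ); the off-diagonal part of the true-score variance is the same as above.
True-score variance = [10.4²·0.94 + 15²·0.59 + 4.4²·0.96] + 118.294 = 253.006 + 118.294 = 371.3.
Reliability = 371.3 / 470.814 = 0.7886.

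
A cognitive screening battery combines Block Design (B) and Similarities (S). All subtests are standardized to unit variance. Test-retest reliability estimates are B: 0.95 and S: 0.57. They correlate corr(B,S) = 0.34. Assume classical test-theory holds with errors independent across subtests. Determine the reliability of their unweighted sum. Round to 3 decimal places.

0.821

Var(B+S) = 2 + 2·[0.34] = 2 + 0.68 = 2.68.
With uncorrelated errors the cross-covariances are all true-score covariance, so they carry over unchanged; only the diagonal terms shrink to ρᵢσᵢ².
True-score variance = [0.95 + 0.57] + 0.68 = 1.52 + 0.68 = 2.2.
Reliability = 2.2 / 2.68 = 0.821.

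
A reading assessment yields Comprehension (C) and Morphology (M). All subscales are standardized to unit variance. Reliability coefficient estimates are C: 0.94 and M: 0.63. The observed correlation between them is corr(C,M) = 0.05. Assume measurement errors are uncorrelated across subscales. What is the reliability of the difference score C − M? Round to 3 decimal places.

0.774

Var(C−M) = 1 + 1 − 2·0.05 = 2 − 0.1 = 1.9.
Under uncorrelated errors the observed covariances equal the true-score covariances, so only the own-variance terms attenuate.
True-score variance = [0.94 + 0.63] − 0.1 = 1.57 − 0.1 = 1.47.
Reliability = 1.47 / 1.9 = 0.774.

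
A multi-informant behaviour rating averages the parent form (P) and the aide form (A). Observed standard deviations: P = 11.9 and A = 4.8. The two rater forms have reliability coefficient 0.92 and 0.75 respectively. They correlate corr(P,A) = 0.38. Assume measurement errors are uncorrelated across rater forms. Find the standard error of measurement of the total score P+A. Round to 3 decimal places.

4.134

Var(total) = 164.65 + 43.4112 = 208.061.
True-score variance = 147.561 + 43.4112 = 190.972, so reliability = 0.9179.
Error variance = 208.061 − 190.972 = 17.0888; SEM = √17.0888 = 4.134.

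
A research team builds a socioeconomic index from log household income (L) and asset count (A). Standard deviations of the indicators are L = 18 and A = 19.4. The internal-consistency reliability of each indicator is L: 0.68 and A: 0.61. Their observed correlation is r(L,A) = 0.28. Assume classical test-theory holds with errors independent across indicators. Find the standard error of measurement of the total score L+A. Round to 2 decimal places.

Var(total) = 700.36 + 195.552 = 895.912.
True-score variance = 449.9 + 195.552 = 645.452, so reliability = 0.7204.
Error variance = 895.912 − 645.452 = 250.46; SEM = √250.46 = 15.83.

15.83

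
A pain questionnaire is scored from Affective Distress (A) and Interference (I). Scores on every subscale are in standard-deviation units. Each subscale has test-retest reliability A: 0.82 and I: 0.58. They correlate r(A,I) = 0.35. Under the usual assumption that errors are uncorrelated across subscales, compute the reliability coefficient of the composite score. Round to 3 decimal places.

0.778

Var(A+I) = 2 + 2·[0.35] = 2 + 0.7 = 2.7.
Under uncorrelated errors the observed covariances equal the true-score covariances, so only the own-variance terms attenuate.
True-score variance = [0.82 + 0.58] + 0.7 = 1.4 + 0.7 = 2.1.
Reliability = 2.1 / 2.7 = 0.778.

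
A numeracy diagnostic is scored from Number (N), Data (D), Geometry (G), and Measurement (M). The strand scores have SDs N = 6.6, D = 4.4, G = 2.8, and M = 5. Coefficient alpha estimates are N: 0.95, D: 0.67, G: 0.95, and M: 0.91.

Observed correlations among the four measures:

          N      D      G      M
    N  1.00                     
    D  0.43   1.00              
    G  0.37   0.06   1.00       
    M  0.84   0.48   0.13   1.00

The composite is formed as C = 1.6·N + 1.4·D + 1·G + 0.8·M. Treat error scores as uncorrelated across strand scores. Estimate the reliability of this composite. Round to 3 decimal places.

Var(C) = 1.6²·6.6² + 1.4²·4.4² + 2.8² + 0.8²·5² + 2·[2.24·6.6·4.4·0.43 + 1.6·6.6·2.8·0.37 + 1.28·6.6·5·0.84 + 1.4·4.4·2.8·0.06 + 1.12·4.4·5·0.48 + 0.8·2.8·5·0.13] = 173.299 + 177.422 = 350.722.
Under uncorrelated errors the observed covariances equal the true-score covariances, so only the own-variance terms attenuate.
True-score variance = [1.6²·6.6²·0.95 + 1.4²·4.4²·0.67 + 2.8²·0.95 + 0.8²·5²·0.91] + 177.422 = 153.369 + 177.422 = 330.792.
Reliability = 330.792 / 350.722 = 0.943.

0.943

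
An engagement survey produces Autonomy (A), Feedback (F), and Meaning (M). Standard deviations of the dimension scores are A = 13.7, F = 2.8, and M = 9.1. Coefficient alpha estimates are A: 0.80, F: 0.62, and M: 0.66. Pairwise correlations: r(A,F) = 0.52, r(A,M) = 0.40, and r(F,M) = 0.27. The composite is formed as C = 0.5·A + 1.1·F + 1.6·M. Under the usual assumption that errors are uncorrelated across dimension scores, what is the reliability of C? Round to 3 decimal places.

0.784

Var(C) = 0.5²·13.7² + 1.1²·2.8² + 1.6²·9.1² + 2·[0.55·13.7·2.8·0.52 + 0.8·13.7·9.1·0.40 + 1.76·2.8·9.1·0.27] = 268.403 + 125.947 = 394.349.
With uncorrelated errors the cross-covariances are all true-score covariance, so they carry over unchanged; only the diagonal terms shrink to ρᵢσᵢ².
True-score variance = [0.5²·13.7²·0.80 + 1.1²·2.8²·0.62 + 1.6²·9.1²·0.66] + 125.947 = 183.335 + 125.947 = 309.282.
Reliability = 309.282 / 394.349 = 0.784.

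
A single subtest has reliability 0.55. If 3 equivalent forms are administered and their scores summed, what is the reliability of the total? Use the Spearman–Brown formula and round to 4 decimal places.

0.7857

ρ_k = kρ / (1 + (k−1)ρ) = 3·0.55 / (1 + 2·0.55) = 1.650 / 2.100 = 0.7857.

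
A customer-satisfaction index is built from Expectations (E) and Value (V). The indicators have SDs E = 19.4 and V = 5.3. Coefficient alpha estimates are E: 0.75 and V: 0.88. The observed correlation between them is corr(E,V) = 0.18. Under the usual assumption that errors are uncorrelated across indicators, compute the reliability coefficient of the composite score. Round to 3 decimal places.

Var(E+V) = 19.4² + 5.3² + 2·[19.4·5.3·0.18] = 404.45 + 37.0152 = 441.465.
Under uncorrelated errors the observed covariances equal the true-score covariances, so only the own-variance terms attenuate.
True-score variance = [19.4²·0.75 + 5.3²·0.88] + 37.0152 = 306.989 + 37.0152 = 344.004.
Reliability = 344.004 / 441.465 = 0.779.

0.779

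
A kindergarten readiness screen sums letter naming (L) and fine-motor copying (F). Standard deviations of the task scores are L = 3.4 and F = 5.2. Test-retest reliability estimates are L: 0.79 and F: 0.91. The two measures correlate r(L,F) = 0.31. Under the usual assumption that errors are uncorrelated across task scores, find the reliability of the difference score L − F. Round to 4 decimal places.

Var(L−F) = 3.4² + 5.2² − 2·3.4·5.2·0.31 = 38.6 − 10.9616 = 27.6384.
Under uncorrelated errors the observed covariances equal the true-score covariances, so only the own-variance terms attenuate.
True-score variance = [3.4²·0.79 + 5.2²·0.91] − 10.9616 = 33.7388 − 10.9616 = 22.7772.
Reliability = 22.7772 / 27.6384 = 0.8241.

0.8241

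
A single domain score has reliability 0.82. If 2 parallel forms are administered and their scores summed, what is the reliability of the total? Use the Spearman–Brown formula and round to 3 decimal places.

0.901

ρ_k = kρ / (1 + (k−1)ρ) = 2·0.82 / (1 + 1·0.82) = 1.640 / 1.820 = 0.901.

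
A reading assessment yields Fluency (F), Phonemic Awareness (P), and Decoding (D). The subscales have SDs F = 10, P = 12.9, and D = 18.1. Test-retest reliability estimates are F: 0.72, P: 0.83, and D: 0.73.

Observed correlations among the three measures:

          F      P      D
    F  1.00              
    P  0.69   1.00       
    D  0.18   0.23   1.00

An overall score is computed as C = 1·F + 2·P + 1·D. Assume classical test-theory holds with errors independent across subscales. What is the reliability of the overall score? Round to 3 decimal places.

0.867

Var(C) = 10² + 2²·12.9² + 18.1² + 2·[2·10·12.9·0.69 + 10·18.1·0.18 + 2·12.9·18.1·0.23] = 1093.25 + 636.011 = 1729.26.
With uncorrelated errors the cross-covariances are all true-score covariance, so they carry over unchanged; only the diagonal terms shrink to ρᵢσᵢ².
True-score variance = [10²·0.72 + 2²·12.9²·0.83 + 18.1²·0.73] + 636.011 = 863.636 + 636.011 = 1499.65.
Reliability = 1499.65 / 1729.26 = 0.867.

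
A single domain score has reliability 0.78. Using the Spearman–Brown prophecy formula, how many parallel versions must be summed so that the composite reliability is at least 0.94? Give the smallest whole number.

k ≥ ρ*(1−ρ₁)/(ρ₁(1−ρ*)) = 0.94·0.22 / (0.78·0.06) = 4.419.
Smallest integer k = 5.

5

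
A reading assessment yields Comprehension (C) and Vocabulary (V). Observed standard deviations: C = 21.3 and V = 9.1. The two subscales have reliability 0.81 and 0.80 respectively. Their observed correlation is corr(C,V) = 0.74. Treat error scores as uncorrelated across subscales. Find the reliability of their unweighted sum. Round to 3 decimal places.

Var(C+V) = 21.3² + 9.1² + 2·[21.3·9.1·0.74] = 536.5 + 286.868 = 823.368.
Because errors are independent across components, Cov(Tᵢ,Tⱼ) = Cov(Xᵢ,Xⱼ); the off-diagonal part of the true-score variance is the same as above.
True-score variance = [21.3²·0.81 + 9.1²·0.80] + 286.868 = 433.737 + 286.868 = 720.605.
Reliability = 720.605 / 823.368 = 0.875.

0.875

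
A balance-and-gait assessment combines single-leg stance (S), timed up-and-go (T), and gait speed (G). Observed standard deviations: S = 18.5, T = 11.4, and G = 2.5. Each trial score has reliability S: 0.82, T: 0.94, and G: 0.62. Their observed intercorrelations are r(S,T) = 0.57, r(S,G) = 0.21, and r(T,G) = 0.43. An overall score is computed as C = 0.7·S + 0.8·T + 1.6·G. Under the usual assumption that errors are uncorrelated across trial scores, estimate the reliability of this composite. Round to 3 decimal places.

0.909

Var(C) = 0.7²·18.5² + 0.8²·11.4² + 1.6²·2.5² + 2·[0.56·18.5·11.4·0.57 + 1.12·18.5·2.5·0.21 + 1.28·11.4·2.5·0.43] = 266.877 + 187.767 = 454.644.
Under uncorrelated errors the observed covariances equal the true-score covariances, so only the own-variance terms attenuate.
True-score variance = [0.7²·18.5²·0.82 + 0.8²·11.4²·0.94 + 1.6²·2.5²·0.62] + 187.767 = 225.62 + 187.767 = 413.387.
Reliability = 413.387 / 454.644 = 0.909.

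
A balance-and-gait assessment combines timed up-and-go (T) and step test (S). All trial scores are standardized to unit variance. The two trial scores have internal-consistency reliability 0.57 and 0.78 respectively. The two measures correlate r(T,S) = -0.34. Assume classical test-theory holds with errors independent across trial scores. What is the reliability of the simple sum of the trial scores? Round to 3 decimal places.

0.508

Var(T+S) = 2 + 2·[(-0.34)] = 2 − 0.68 = 1.32.
Because errors are independent across components, Cov(Tᵢ,Tⱼ) = Cov(Xᵢ,Xⱼ); the off-diagonal part of the true-score variance is the same as above.
True-score variance = [0.57 + 0.78] − 0.68 = 1.35 − 0.68 = 0.67.
Reliability = 0.67 / 1.32 = 0.508.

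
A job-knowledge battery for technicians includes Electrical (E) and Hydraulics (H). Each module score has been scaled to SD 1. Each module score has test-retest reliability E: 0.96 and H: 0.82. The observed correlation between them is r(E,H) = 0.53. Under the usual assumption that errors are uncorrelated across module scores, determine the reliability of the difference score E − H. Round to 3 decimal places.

Var(E−H) = 1 + 1 − 2·0.53 = 2 − 1.06 = 0.94.
With uncorrelated errors the cross-covariances are all true-score covariance, so they carry over unchanged; only the diagonal terms shrink to ρᵢσᵢ².
True-score variance = [0.96 + 0.82] − 1.06 = 1.78 − 1.06 = 0.72.
Reliability = 0.72 / 0.94 = 0.766.

0.766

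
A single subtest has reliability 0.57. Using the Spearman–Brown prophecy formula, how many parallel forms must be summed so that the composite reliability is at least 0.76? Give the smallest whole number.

3

k ≥ ρ*(1−ρ₁)/(ρ₁(1−ρ*)) = 0.76·0.43 / (0.57·0.24) = 2.389.
Smallest integer k = 3.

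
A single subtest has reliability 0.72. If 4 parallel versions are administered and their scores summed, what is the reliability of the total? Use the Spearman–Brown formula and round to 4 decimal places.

0.9114

ρ_k = kρ / (1 + (k−1)ρ) = 4·0.72 / (1 + 3·0.72) = 2.880 / 3.160 = 0.9114.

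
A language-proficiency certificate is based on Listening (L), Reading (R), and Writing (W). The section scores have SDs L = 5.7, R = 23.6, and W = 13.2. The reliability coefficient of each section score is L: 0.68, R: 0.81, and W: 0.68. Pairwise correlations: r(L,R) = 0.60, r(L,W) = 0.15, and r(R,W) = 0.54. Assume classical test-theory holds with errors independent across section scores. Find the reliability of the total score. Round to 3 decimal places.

0.866

Var(L+R+W) = 5.7² + 23.6² + 13.2² + 2·[5.7·23.6·0.60 + 5.7·13.2·0.15 + 23.6·13.2·0.54] = 763.69 + 520.438 = 1284.13.
Under uncorrelated errors the observed covariances equal the true-score covariances, so only the own-variance terms attenuate.
True-score variance = [5.7²·0.68 + 23.6²·0.81 + 13.2²·0.68] + 520.438 = 591.714 + 520.438 = 1112.15.
Reliability = 1112.15 / 1284.13 = 0.866.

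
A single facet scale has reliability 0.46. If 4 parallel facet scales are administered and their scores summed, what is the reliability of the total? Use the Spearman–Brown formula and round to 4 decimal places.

0.7731

ρ_k = kρ / (1 + (k−1)ρ) = 4·0.46 / (1 + 3·0.46) = 1.840 / 2.380 = 0.7731.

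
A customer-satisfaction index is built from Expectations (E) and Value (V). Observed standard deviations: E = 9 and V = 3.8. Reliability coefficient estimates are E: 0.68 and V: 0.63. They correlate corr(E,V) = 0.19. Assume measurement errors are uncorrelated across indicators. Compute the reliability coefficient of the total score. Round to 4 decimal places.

Var(E+V) = 9² + 3.8² + 2·[9·3.8·0.19] = 95.44 + 12.996 = 108.436.
With uncorrelated errors the cross-covariances are all true-score covariance, so they carry over unchanged; only the diagonal terms shrink to ρᵢσᵢ².
True-score variance = [9²·0.68 + 3.8²·0.63] + 12.996 = 64.1772 + 12.996 = 77.1732.
Reliability = 77.1732 / 108.436 = 0.7117.

0.7117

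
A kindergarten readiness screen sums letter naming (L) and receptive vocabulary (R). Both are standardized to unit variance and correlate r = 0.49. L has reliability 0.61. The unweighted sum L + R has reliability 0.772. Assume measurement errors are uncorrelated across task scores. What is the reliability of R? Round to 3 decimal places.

0.711

Var(L+R) = 2 + 2·0.49 = 2.980.
True-score variance = ρ_L + ρ_R + 2·0.49, so 0.772 = (0.61 + ρ_R + 0.98) / 2.980.
ρ_R = 0.772·2.980 − 0.61 − 0.98 = 0.711.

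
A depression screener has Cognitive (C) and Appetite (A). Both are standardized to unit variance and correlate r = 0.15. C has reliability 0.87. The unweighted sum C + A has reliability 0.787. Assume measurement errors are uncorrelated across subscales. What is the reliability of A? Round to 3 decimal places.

Var(C+A) = 2 + 2·0.15 = 2.300.
True-score variance = ρ_C + ρ_A + 2·0.15, so 0.787 = (0.87 + ρ_A + 0.30) / 2.300.
ρ_A = 0.787·2.300 − 0.87 − 0.30 = 0.640.

0.640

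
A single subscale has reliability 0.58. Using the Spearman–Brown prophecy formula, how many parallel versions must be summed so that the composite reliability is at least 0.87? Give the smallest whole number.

k ≥ ρ*(1−ρ₁)/(ρ₁(1−ρ*)) = 0.87·0.42 / (0.58·0.13) = 4.846.
Smallest integer k = 5.

5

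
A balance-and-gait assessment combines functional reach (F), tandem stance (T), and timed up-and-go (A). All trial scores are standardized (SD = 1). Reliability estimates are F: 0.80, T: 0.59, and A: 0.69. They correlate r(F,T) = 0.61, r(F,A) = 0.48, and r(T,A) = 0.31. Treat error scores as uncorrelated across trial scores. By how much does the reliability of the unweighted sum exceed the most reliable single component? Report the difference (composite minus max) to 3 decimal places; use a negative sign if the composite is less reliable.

0.041

Var(sum) = 3 + 2.8 = 5.8; true-score variance = 2.08 + 2.8 = 4.88; composite reliability = 0.8414.
Max component reliability = 0.8000.
Difference = 0.8414 − 0.8000 = 0.041.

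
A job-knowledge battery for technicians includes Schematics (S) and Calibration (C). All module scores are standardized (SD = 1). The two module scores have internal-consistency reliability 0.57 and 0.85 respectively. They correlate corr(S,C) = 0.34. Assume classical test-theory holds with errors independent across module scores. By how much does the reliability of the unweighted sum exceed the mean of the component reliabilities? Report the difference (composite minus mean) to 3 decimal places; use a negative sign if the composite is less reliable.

0.074

Var(sum) = 2 + 0.68 = 2.68; true-score variance = 1.42 + 0.68 = 2.1; composite reliability = 0.7836.
Mean component reliability = 0.7100.
Difference = 0.7836 − 0.7100 = 0.074.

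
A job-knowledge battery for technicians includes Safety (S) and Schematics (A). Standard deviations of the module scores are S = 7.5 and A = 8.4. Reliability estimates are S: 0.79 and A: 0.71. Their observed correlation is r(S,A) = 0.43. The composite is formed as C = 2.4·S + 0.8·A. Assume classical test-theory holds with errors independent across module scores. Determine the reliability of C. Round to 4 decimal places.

Var(C) = 2.4²·7.5² + 0.8²·8.4² + 2·[1.92·7.5·8.4·0.43] = 369.158 + 104.026 = 473.184.
Under uncorrelated errors the observed covariances equal the true-score covariances, so only the own-variance terms attenuate.
True-score variance = [2.4²·7.5²·0.79 + 0.8²·8.4²·0.71] + 104.026 = 288.022 + 104.026 = 392.048.
Reliability = 392.048 / 473.184 = 0.8285.

0.8285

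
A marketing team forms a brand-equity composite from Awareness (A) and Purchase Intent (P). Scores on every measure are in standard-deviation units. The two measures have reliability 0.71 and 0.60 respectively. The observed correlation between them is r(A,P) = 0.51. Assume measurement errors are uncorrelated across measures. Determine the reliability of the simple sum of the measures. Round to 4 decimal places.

Var(A+P) = 2 + 2·[0.51] = 2 + 1.02 = 3.02.
With uncorrelated errors the cross-covariances are all true-score covariance, so they carry over unchanged; only the diagonal terms shrink to ρᵢσᵢ².
True-score variance = [0.71 + 0.60] + 1.02 = 1.31 + 1.02 = 2.33.
Reliability = 2.33 / 3.02 = 0.7715.

0.7715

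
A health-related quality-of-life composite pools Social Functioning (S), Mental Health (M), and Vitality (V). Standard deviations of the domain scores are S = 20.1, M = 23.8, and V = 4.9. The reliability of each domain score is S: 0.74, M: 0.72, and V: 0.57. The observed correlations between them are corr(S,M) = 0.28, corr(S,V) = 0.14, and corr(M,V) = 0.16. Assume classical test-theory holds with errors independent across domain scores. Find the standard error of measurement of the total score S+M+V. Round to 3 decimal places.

16.552

Var(total) = 994.46 + 332.788 = 1327.25.
True-score variance = 720.49 + 332.788 = 1053.28, so reliability = 0.7936.
Error variance = 1327.25 − 1053.28 = 273.97; SEM = √273.97 = 16.552.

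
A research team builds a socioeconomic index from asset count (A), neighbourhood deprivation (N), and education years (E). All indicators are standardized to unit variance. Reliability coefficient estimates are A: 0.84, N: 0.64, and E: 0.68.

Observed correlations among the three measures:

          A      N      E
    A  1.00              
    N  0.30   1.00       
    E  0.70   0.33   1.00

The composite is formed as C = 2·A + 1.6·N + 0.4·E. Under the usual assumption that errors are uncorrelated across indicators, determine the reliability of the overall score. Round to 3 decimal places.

Var(C) = 2² + 1.6² + 0.4² + 2·[3.2·0.30 + 0.8·0.70 + 0.64·0.33] = 6.72 + 3.4624 = 10.1824.
With uncorrelated errors the cross-covariances are all true-score covariance, so they carry over unchanged; only the diagonal terms shrink to ρᵢσᵢ².
True-score variance = [2²·0.84 + 1.6²·0.64 + 0.4²·0.68] + 3.4624 = 5.1072 + 3.4624 = 8.5696.
Reliability = 8.5696 / 10.1824 = 0.842.

0.842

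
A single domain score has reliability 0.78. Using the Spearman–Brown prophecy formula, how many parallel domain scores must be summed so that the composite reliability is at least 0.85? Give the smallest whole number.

k ≥ ρ*(1−ρ₁)/(ρ₁(1−ρ*)) = 0.85·0.22 / (0.78·0.15) = 1.598.
Smallest integer k = 2.

2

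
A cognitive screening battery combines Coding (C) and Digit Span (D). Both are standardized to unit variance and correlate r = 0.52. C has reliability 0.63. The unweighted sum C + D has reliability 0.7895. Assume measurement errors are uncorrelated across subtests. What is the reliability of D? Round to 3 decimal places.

Var(C+D) = 2 + 2·0.52 = 3.040.
True-score variance = ρ_C + ρ_D + 2·0.52, so 0.7895 = (0.63 + ρ_D + 1.04) / 3.040.
ρ_D = 0.7895·3.040 − 0.63 − 1.04 = 0.730.

0.730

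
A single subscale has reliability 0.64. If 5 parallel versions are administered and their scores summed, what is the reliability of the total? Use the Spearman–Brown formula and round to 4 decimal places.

ρ_k = kρ / (1 + (k−1)ρ) = 5·0.64 / (1 + 4·0.64) = 3.200 / 3.560 = 0.8989.

0.8989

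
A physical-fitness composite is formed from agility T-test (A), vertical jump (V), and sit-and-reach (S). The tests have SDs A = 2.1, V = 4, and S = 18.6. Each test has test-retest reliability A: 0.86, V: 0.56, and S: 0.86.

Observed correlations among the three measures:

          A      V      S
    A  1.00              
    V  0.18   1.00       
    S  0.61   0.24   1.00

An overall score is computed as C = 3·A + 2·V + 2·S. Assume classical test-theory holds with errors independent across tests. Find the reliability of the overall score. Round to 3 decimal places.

0.882

Var(C) = 3²·2.1² + 2²·4² + 2²·18.6² + 2·[6·2.1·4·0.18 + 6·2.1·18.6·0.61 + 4·4·18.6·0.24] = 1487.53 + 446.911 = 1934.44.
Under uncorrelated errors the observed covariances equal the true-score covariances, so only the own-variance terms attenuate.
True-score variance = [3²·2.1²·0.86 + 2²·4²·0.56 + 2²·18.6²·0.86] + 446.911 = 1260.08 + 446.911 = 1706.99.
Reliability = 1706.99 / 1934.44 = 0.882.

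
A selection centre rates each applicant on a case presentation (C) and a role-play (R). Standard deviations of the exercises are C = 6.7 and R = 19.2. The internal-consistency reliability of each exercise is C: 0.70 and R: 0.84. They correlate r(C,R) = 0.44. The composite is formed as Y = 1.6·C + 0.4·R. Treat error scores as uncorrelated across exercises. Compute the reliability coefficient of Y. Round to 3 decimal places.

Var(Y) = 1.6²·6.7² + 0.4²·19.2² + 2·[0.64·6.7·19.2·0.44] = 173.901 + 72.45 = 246.351.
With uncorrelated errors the cross-covariances are all true-score covariance, so they carry over unchanged; only the diagonal terms shrink to ρᵢσᵢ².
True-score variance = [1.6²·6.7²·0.70 + 0.4²·19.2²·0.84] + 72.45 = 129.988 + 72.45 = 202.438.
Reliability = 202.438 / 246.351 = 0.822.

0.822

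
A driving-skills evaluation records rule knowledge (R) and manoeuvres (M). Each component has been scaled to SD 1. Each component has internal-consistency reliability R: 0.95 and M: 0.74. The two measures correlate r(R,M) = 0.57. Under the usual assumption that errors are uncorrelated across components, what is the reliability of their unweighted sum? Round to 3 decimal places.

Var(R+M) = 2 + 2·[0.57] = 2 + 1.14 = 3.14.
Under uncorrelated errors the observed covariances equal the true-score covariances, so only the own-variance terms attenuate.
True-score variance = [0.95 + 0.74] + 1.14 = 1.69 + 1.14 = 2.83.
Reliability = 2.83 / 3.14 = 0.901.

0.901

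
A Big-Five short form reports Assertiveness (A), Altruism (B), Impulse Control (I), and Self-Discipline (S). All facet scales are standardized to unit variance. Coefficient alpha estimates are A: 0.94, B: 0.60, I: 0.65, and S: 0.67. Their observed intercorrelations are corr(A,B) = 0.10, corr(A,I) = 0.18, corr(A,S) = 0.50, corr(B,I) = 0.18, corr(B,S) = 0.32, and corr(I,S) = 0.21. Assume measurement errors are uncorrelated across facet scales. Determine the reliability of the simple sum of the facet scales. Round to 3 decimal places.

Var(A+B+I+S) = 4 + 2·[0.10 + 0.18 + 0.50 + 0.18 + 0.32 + 0.21] = 4 + 2.98 = 6.98.
Under uncorrelated errors the observed covariances equal the true-score covariances, so only the own-variance terms attenuate.
True-score variance = [0.94 + 0.60 + 0.65 + 0.67] + 2.98 = 2.86 + 2.98 = 5.84.
Reliability = 5.84 / 6.98 = 0.837.

0.837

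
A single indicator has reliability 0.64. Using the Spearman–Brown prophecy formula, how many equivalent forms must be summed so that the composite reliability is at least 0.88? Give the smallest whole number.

5

k ≥ ρ*(1−ρ₁)/(ρ₁(1−ρ*)) = 0.88·0.36 / (0.64·0.12) = 4.125.
Smallest integer k = 5.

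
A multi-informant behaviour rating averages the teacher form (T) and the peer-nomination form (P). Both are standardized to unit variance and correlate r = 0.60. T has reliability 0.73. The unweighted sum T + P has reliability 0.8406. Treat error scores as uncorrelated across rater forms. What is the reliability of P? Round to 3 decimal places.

0.760

Var(T+P) = 2 + 2·0.60 = 3.200.
True-score variance = ρ_T + ρ_P + 2·0.60, so 0.8406 = (0.73 + ρ_P + 1.20) / 3.200.
ρ_P = 0.8406·3.200 − 0.73 − 1.20 = 0.760.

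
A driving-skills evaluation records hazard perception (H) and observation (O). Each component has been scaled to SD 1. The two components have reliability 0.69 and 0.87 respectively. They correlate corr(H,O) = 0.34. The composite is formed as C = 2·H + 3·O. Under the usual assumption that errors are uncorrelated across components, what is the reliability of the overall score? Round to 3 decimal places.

Var(C) = 2² + 3² + 2·[6·0.34] = 13 + 4.08 = 17.08.
Because errors are independent across components, Cov(Tᵢ,Tⱼ) = Cov(Xᵢ,Xⱼ); the off-diagonal part of the true-score variance is the same as above.
True-score variance = [2²·0.69 + 3²·0.87] + 4.08 = 10.59 + 4.08 = 14.67.
Reliability = 14.67 / 17.08 = 0.859.

0.859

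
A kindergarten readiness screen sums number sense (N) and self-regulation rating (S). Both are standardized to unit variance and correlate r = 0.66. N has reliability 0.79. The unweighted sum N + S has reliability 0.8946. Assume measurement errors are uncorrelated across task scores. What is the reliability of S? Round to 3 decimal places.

Var(N+S) = 2 + 2·0.66 = 3.320.
True-score variance = ρ_N + ρ_S + 2·0.66, so 0.8946 = (0.79 + ρ_S + 1.32) / 3.320.
ρ_S = 0.8946·3.320 − 0.79 − 1.32 = 0.860.

0.860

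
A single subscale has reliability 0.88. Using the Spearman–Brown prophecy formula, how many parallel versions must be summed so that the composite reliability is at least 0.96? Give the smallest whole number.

k ≥ ρ*(1−ρ₁)/(ρ₁(1−ρ*)) = 0.96·0.12 / (0.88·0.04) = 3.273.
Smallest integer k = 4.

4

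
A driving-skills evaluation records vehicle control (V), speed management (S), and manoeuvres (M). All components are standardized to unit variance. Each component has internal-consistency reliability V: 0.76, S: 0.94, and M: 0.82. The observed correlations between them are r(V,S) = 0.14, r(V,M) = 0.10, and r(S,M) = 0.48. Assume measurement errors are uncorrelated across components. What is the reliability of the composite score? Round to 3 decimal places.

Var(V+S+M) = 3 + 2·[0.14 + 0.10 + 0.48] = 3 + 1.44 = 4.44.
With uncorrelated errors the cross-covariances are all true-score covariance, so they carry over unchanged; only the diagonal terms shrink to ρᵢσᵢ².
True-score variance = [0.76 + 0.94 + 0.82] + 1.44 = 2.52 + 1.44 = 3.96.
Reliability = 3.96 / 4.44 = 0.892.

0.892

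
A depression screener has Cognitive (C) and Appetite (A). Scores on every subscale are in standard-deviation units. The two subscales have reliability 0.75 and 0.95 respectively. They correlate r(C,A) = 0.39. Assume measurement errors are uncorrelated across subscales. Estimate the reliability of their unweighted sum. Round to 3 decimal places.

0.892

Var(C+A) = 2 + 2·[0.39] = 2 + 0.78 = 2.78.
With uncorrelated errors the cross-covariances are all true-score covariance, so they carry over unchanged; only the diagonal terms shrink to ρᵢσᵢ².
True-score variance = [0.75 + 0.95] + 0.78 = 1.7 + 0.78 = 2.48.
Reliability = 2.48 / 2.78 = 0.892.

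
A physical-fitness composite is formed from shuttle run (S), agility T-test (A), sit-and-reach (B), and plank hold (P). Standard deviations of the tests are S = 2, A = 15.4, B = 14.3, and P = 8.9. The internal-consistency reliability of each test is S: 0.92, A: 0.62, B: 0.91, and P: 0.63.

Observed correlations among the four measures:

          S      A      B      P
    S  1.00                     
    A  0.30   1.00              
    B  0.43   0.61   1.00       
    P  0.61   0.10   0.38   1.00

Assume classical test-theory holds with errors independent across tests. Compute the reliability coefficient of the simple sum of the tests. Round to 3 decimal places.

0.859

Var(S+A+B+P) = 2² + 15.4² + 14.3² + 8.9² + 2·[2·15.4·0.30 + 2·14.3·0.43 + 2·8.9·0.61 + 15.4·14.3·0.61 + 15.4·8.9·0.10 + 14.3·8.9·0.38] = 524.86 + 457.598 = 982.458.
With uncorrelated errors the cross-covariances are all true-score covariance, so they carry over unchanged; only the diagonal terms shrink to ρᵢσᵢ².
True-score variance = [2²·0.92 + 15.4²·0.62 + 14.3²·0.91 + 8.9²·0.63] + 457.598 = 386.707 + 457.598 = 844.305.
Reliability = 844.305 / 982.458 = 0.859.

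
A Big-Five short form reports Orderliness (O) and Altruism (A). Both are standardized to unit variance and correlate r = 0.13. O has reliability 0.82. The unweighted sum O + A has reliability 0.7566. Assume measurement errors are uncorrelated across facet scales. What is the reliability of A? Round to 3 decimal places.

Var(O+A) = 2 + 2·0.13 = 2.260.
True-score variance = ρ_O + ρ_A + 2·0.13, so 0.7566 = (0.82 + ρ_A + 0.26) / 2.260.
ρ_A = 0.7566·2.260 − 0.82 − 0.26 = 0.630.

0.630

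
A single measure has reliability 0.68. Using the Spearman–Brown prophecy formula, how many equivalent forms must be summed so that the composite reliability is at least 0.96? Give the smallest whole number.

12

k ≥ ρ*(1−ρ₁)/(ρ₁(1−ρ*)) = 0.96·0.32 / (0.68·0.04) = 11.294.
Smallest integer k = 12.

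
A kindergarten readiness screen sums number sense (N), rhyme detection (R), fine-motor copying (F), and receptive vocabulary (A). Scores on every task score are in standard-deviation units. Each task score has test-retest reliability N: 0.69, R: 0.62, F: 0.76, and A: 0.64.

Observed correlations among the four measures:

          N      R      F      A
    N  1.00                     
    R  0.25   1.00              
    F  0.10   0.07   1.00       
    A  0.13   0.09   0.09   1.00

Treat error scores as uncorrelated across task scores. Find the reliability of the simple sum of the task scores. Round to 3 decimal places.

0.764

Var(N+R+F+A) = 4 + 2·[0.25 + 0.10 + 0.13 + 0.07 + 0.09 + 0.09] = 4 + 1.46 = 5.46.
Under uncorrelated errors the observed covariances equal the true-score covariances, so only the own-variance terms attenuate.
True-score variance = [0.69 + 0.62 + 0.76 + 0.64] + 1.46 = 2.71 + 1.46 = 4.17.
Reliability = 4.17 / 5.46 = 0.764.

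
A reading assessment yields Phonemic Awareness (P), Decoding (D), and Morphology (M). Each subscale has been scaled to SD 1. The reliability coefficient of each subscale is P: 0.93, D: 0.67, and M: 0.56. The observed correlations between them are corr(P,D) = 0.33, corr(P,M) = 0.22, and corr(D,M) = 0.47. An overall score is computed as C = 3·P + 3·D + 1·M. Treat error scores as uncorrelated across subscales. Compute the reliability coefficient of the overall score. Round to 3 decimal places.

0.861

Var(C) = 3² + 3² + 1 + 2·[9·0.33 + 3·0.22 + 3·0.47] = 19 + 10.08 = 29.08.
Because errors are independent across components, Cov(Tᵢ,Tⱼ) = Cov(Xᵢ,Xⱼ); the off-diagonal part of the true-score variance is the same as above.
True-score variance = [3²·0.93 + 3²·0.67 + 0.56] + 10.08 = 14.96 + 10.08 = 25.04.
Reliability = 25.04 / 29.08 = 0.861.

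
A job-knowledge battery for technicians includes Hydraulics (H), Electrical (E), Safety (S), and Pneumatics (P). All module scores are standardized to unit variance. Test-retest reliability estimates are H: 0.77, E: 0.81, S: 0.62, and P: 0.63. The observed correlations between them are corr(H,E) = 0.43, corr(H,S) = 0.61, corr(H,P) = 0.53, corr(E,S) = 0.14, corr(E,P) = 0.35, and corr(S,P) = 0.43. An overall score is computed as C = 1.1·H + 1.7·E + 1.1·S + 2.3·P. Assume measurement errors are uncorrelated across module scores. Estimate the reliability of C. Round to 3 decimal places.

Var(C) = 1.1² + 1.7² + 1.1² + 2.3² + 2·[1.87·0.43 + 1.21·0.61 + 2.53·0.53 + 1.87·0.14 + 3.91·0.35 + 2.53·0.43] = 10.6 + 11.2026 = 21.8026.
Because errors are independent across components, Cov(Tᵢ,Tⱼ) = Cov(Xᵢ,Xⱼ); the off-diagonal part of the true-score variance is the same as above.
True-score variance = [1.1²·0.77 + 1.7²·0.81 + 1.1²·0.62 + 2.3²·0.63] + 11.2026 = 7.3555 + 11.2026 = 18.5581.
Reliability = 18.5581 / 21.8026 = 0.851.

0.851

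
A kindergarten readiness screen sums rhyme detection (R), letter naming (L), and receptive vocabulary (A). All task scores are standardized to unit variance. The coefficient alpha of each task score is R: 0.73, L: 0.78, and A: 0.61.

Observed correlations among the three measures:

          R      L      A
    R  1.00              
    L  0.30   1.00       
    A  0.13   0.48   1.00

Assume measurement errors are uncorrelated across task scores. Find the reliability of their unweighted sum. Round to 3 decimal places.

0.817

Var(R+L+A) = 3 + 2·[0.30 + 0.13 + 0.48] = 3 + 1.82 = 4.82.
Under uncorrelated errors the observed covariances equal the true-score covariances, so only the own-variance terms attenuate.
True-score variance = [0.73 + 0.78 + 0.61] + 1.82 = 2.12 + 1.82 = 3.94.
Reliability = 3.94 / 4.82 = 0.817.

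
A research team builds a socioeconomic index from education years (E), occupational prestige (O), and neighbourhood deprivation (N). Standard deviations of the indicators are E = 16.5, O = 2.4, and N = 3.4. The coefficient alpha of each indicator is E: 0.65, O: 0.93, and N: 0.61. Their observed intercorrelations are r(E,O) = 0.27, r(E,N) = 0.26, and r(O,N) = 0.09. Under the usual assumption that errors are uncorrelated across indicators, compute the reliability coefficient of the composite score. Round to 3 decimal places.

Var(E+O+N) = 16.5² + 2.4² + 3.4² + 2·[16.5·2.4·0.27 + 16.5·3.4·0.26 + 2.4·3.4·0.09] = 289.57 + 52.0248 = 341.595.
Under uncorrelated errors the observed covariances equal the true-score covariances, so only the own-variance terms attenuate.
True-score variance = [16.5²·0.65 + 2.4²·0.93 + 3.4²·0.61] + 52.0248 = 189.371 + 52.0248 = 241.396.
Reliability = 241.396 / 341.595 = 0.707.

0.707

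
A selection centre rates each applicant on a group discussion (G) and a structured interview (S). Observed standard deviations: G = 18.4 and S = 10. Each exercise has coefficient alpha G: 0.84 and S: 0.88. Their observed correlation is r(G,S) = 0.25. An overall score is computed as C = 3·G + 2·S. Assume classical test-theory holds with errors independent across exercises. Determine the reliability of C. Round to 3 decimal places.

Var(C) = 3²·18.4² + 2²·10² + 2·[6·18.4·10·0.25] = 3447.04 + 552 = 3999.04.
With uncorrelated errors the cross-covariances are all true-score covariance, so they carry over unchanged; only the diagonal terms shrink to ρᵢσᵢ².
True-score variance = [3²·18.4²·0.84 + 2²·10²·0.88] + 552 = 2911.51 + 552 = 3463.51.
Reliability = 3463.51 / 3999.04 = 0.866.

0.866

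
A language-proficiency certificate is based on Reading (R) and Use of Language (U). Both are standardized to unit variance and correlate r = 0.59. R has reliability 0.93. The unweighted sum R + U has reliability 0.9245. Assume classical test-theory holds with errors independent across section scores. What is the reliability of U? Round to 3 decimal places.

Var(R+U) = 2 + 2·0.59 = 3.180.
True-score variance = ρ_R + ρ_U + 2·0.59, so 0.9245 = (0.93 + ρ_U + 1.18) / 3.180.
ρ_U = 0.9245·3.180 − 0.93 − 1.18 = 0.830.

0.830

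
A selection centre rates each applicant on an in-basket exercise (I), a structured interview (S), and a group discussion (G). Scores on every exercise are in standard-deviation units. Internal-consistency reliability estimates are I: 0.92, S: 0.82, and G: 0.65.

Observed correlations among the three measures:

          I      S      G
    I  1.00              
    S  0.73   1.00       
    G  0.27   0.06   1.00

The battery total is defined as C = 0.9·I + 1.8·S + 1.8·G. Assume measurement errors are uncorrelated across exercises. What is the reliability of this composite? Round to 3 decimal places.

Var(C) = 0.9² + 1.8² + 1.8² + 2·[1.62·0.73 + 1.62·0.27 + 3.24·0.06] = 7.29 + 3.6288 = 10.9188.
Because errors are independent across components, Cov(Tᵢ,Tⱼ) = Cov(Xᵢ,Xⱼ); the off-diagonal part of the true-score variance is the same as above.
True-score variance = [0.9²·0.92 + 1.8²·0.82 + 1.8²·0.65] + 3.6288 = 5.508 + 3.6288 = 9.1368.
Reliability = 9.1368 / 10.9188 = 0.837.

0.837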